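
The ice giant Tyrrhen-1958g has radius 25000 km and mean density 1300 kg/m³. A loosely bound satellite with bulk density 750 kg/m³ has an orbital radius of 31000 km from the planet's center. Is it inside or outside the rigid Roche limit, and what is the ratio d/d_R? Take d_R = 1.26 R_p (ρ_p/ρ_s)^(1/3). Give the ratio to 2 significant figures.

d_R = 1.26 × (25000 km) × (1300/750)^(1/3) = 37840 km
d/d_R = (31000) / (37840) = 0.82
Since d/d_R < 1, the body is inside the Roche limit.

inside; d/d_R ≈ 0.82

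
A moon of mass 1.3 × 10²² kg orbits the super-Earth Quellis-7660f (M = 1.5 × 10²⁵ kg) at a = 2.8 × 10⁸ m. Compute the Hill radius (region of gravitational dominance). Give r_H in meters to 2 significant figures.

r_H ≈ a (m/3M)^(1/3)
    = (2.8 × 10⁸) × (1.3 × 10²² / (3 × 1.5 × 10²⁵))^(1/3)
    = 1.9 × 10⁷ m

1.9 × 10⁷ m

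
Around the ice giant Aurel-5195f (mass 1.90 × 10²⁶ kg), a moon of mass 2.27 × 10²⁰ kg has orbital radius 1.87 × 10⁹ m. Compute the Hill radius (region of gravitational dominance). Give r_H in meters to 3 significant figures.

1.38 × 10⁷ m

r_H ≈ a (m/3M)^(1/3)
    = (1.87 × 10⁹) × (2.27 × 10²⁰ / (3 × 1.90 × 10²⁶))^(1/3)
    = 1.38 × 10⁷ m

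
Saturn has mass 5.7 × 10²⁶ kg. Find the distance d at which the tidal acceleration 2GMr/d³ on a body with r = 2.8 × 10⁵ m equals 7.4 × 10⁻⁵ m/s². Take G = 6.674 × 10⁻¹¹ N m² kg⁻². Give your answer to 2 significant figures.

6.6 × 10⁸ m

2GMr/d³ = a_tidal  ⇒  d = (2GMr / a_tidal)^(1/3)
d = (2 × 6.674×10⁻¹¹ × (5.7 × 10²⁶) × (2.8 × 10⁵) / (7.4 × 10⁻⁵))^(1/3)
  = 6.6 × 10⁸ m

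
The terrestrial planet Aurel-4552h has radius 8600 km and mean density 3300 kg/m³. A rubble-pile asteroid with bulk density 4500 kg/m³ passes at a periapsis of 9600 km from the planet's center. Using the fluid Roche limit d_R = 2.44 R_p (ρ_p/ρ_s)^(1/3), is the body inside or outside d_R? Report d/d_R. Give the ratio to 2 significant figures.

d_R = 2.44 × (8600 km) × (3300/4500)^(1/3) = 18920 km
d/d_R = (9600) / (18920) = 0.51
Since d/d_R < 1, the body is inside the Roche limit.

inside; d/d_R ≈ 0.51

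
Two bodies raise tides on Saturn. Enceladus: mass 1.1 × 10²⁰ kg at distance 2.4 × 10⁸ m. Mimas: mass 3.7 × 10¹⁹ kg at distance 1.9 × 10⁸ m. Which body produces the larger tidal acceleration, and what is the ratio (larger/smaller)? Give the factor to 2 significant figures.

The tide-raising term goes as M/d³ (the gradient of a 1/d² field).
Enceladus: (1.1 × 10²⁰) / (2.4 × 10⁸)³ = 7.957 × 10⁻⁶
Mimas: (3.7 × 10¹⁹) / (1.9 × 10⁸)³ = 5.394 × 10⁻⁶
Ratio (larger/smaller) = 1.5

Enceladus, by a factor of ≈ 1.5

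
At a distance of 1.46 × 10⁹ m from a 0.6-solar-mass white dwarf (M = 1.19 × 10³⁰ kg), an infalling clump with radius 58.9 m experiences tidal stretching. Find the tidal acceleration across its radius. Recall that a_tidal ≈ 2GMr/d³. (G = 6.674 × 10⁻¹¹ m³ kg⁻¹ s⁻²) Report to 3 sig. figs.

3.01 × 10⁻⁶ m/s²

a_tidal = 2GMr/d³
        = 2 × (6.674 × 10⁻¹¹) × (1.19 × 10³⁰) × (58.9) / (1.46 × 10⁹)³
        = 3.01 × 10⁻⁶ m/s²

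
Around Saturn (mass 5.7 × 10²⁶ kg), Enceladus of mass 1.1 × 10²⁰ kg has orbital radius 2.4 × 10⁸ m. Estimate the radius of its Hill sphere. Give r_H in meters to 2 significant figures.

r_H ≈ a (m/3M)^(1/3)
    = (2.4 × 10⁸) × (1.1 × 10²⁰ / (3 × 5.7 × 10²⁶))^(1/3)
    = 9.6 × 10⁵ m

9.6 × 10⁵ m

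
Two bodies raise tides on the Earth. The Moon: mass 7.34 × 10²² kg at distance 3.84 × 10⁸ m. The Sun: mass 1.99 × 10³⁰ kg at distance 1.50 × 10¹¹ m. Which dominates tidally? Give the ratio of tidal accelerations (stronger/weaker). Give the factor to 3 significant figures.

Tidal stretch scales as M/d³; compute that for each body.
The Moon: (7.34 × 10²²) / (3.84 × 10⁸)³ = 1.296 × 10⁻³
The Sun: (1.99 × 10³⁰) / (1.50 × 10¹¹)³ = 5.896 × 10⁻⁴
Ratio (larger/smaller) = 2.20

The Moon, by a factor of ≈ 2.20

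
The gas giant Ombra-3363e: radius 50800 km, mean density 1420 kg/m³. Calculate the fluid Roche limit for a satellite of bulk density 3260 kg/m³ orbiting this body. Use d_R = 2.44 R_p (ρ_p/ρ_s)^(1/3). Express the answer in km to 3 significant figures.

94000 km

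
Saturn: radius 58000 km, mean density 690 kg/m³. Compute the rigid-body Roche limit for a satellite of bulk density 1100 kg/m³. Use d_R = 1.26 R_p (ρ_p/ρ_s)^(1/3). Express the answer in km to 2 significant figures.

d_R = 1.26 × 58000 km × (690/1100)^(1/3)
    = 63000 km

63000 km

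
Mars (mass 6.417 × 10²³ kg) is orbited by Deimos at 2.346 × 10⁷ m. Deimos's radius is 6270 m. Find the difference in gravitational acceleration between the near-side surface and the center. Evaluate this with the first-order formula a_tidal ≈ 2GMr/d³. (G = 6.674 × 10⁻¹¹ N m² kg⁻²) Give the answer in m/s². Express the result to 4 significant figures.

4.159 × 10⁻⁵ m/s²

a_tidal = 2GMr/d³
        = 2 × (6.674 × 10⁻¹¹) × (6.417 × 10²³) × (6270) / (2.346 × 10⁷)³
        = 4.159 × 10⁻⁵ m/s²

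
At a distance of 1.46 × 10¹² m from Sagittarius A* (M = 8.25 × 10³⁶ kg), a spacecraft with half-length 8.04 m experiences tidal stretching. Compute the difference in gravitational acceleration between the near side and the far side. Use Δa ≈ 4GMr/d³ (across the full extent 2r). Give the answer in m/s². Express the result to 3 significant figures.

a_tidal = 4GMr/d³
        = 4 × (6.674 × 10⁻¹¹) × (8.25 × 10³⁶) × (8.04) / (1.46 × 10¹²)³
        = 5.69 × 10⁻⁹ m/s²

5.69 × 10⁻⁹ m/s²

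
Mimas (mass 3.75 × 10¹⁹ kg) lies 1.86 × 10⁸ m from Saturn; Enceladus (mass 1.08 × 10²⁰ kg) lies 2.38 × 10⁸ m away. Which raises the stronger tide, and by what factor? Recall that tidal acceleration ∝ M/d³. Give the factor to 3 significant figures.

Enceladus, by a factor of ≈ 1.37

Tidal stretch scales as M/d³; compute that for each body.
Mimas: (3.75 × 10¹⁹) / (1.86 × 10⁸)³ = 5.828 × 10⁻⁶
Enceladus: (1.08 × 10²⁰) / (2.38 × 10⁸)³ = 8.011 × 10⁻⁶
Ratio (larger/smaller) = 1.37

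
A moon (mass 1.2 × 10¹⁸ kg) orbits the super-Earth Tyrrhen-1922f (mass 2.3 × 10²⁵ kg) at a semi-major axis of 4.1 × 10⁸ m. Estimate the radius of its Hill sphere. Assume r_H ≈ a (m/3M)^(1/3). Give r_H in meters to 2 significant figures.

r_H ≈ a (m/3M)^(1/3)
    = (4.1 × 10⁸) × (1.2 × 10¹⁸ / (3 × 2.3 × 10²⁵))^(1/3)
    = 1.1 × 10⁶ m

1.1 × 10⁶ m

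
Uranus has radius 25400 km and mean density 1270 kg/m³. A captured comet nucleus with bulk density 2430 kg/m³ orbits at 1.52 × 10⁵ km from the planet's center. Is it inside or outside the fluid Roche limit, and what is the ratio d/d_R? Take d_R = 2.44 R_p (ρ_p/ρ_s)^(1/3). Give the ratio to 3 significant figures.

outside; d/d_R ≈ 3.04

d_R = 2.44 × (25400 km) × (1270/2430)^(1/3) = 49920 km
d/d_R = (1.52 × 10⁵) / (49920) = 3.04
Since d/d_R > 1, the body is outside the Roche limit.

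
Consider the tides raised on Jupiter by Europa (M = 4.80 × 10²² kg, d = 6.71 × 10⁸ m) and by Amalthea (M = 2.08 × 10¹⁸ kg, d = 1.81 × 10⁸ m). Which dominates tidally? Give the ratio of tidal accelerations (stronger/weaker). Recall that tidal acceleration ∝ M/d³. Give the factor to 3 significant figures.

The tide-raising term goes as M/d³ (the gradient of a 1/d² field).
Europa: (4.80 × 10²²) / (6.71 × 10⁸)³ = 1.589 × 10⁻⁴
Amalthea: (2.08 × 10¹⁸) / (1.81 × 10⁸)³ = 3.508 × 10⁻⁷
Ratio (larger/smaller) = 453

Europa, by a factor of ≈ 453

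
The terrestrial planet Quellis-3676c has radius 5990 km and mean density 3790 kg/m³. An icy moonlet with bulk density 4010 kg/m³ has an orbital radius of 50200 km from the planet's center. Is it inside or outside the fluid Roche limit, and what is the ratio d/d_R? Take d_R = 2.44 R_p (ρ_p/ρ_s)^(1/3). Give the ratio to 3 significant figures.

outside; d/d_R ≈ 3.50

d_R = 2.44 × (5990 km) × (3790/4010)^(1/3) = 14340 km
d/d_R = (50200) / (14340) = 3.50
Since d/d_R > 1, the body is outside the Roche limit.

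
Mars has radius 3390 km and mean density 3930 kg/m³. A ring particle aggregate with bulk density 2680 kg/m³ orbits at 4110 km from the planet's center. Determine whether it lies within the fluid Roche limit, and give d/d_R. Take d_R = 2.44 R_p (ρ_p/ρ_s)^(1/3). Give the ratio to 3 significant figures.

inside; d/d_R ≈ 0.437

d_R = 2.44 × (3390 km) × (3930/2680)^(1/3) = 9397 km
d/d_R = (4110) / (9397) = 0.437
Since d/d_R < 1, the body is inside the Roche limit.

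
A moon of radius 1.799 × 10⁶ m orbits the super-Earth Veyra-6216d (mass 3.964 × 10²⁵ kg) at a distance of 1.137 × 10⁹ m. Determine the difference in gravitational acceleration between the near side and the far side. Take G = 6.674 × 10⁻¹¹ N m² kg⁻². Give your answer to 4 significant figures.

1.295 × 10⁻⁵ m/s²

Δa = 4GMr/d³
   = 4 × (6.674 × 10⁻¹¹) × (3.964 × 10²⁵) × (1.799 × 10⁶) / (1.137 × 10⁹)³
   = 1.295 × 10⁻⁵ m/s²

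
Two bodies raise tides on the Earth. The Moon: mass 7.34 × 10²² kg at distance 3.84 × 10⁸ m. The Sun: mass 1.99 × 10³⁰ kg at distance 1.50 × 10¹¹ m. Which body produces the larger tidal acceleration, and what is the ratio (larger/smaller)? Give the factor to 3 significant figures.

The Moon, by a factor of ≈ 2.20

Tidal stretch scales as M/d³; compute that for each body.
The Moon: (7.34 × 10²²) / (3.84 × 10⁸)³ = 1.296 × 10⁻³
The Sun: (1.99 × 10³⁰) / (1.50 × 10¹¹)³ = 5.896 × 10⁻⁴
Ratio (larger/smaller) = 2.20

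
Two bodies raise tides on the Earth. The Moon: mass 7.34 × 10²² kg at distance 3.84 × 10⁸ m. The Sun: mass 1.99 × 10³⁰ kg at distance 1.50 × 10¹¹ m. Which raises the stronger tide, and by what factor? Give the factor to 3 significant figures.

The Moon, by a factor of ≈ 2.20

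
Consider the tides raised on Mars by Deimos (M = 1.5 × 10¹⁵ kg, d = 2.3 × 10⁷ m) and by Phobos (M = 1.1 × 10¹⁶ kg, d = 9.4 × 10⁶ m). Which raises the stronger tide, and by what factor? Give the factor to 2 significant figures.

Phobos, by a factor of ≈ 110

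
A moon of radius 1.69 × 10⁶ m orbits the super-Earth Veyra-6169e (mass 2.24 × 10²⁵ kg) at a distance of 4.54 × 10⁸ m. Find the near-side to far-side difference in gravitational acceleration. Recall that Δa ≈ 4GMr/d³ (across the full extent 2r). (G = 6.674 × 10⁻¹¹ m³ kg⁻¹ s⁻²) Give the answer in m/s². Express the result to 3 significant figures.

1.08 × 10⁻⁴ m/s²

a_tidal = 4GMr/d³
        = 4 × (6.674 × 10⁻¹¹) × (2.24 × 10²⁵) × (1.69 × 10⁶) / (4.54 × 10⁸)³
        = 1.08 × 10⁻⁴ m/s²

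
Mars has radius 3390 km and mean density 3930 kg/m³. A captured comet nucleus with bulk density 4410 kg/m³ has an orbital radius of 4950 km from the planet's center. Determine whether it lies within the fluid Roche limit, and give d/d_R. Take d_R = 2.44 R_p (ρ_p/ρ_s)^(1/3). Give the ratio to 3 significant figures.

d_R = 2.44 × (3390 km) × (3930/4410)^(1/3) = 7960 km
d/d_R = (4950) / (7960) = 0.622
Since d/d_R < 1, the body is inside the Roche limit.

inside; d/d_R ≈ 0.622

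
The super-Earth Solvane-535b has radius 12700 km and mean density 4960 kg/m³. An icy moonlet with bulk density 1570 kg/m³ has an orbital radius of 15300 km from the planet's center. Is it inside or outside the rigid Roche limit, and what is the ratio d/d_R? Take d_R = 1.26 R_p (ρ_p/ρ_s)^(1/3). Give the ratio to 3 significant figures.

inside; d/d_R ≈ 0.652

d_R = 1.26 × (12700 km) × (4960/1570)^(1/3) = 23480 km
d/d_R = (15300) / (23480) = 0.652
Since d/d_R < 1, the body is inside the Roche limit.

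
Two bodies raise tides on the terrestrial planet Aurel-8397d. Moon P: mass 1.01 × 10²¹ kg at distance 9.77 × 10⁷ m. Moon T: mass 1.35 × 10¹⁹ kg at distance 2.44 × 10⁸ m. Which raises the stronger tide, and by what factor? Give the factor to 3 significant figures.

Tidal stretch scales as M/d³; compute that for each body.
Moon P: (1.01 × 10²¹) / (9.77 × 10⁷)³ = 1.083 × 10⁻³
Moon T: (1.35 × 10¹⁹) / (2.44 × 10⁸)³ = 9.293 × 10⁻⁷
Ratio (larger/smaller) = 1170

Moon P, by a factor of ≈ 1170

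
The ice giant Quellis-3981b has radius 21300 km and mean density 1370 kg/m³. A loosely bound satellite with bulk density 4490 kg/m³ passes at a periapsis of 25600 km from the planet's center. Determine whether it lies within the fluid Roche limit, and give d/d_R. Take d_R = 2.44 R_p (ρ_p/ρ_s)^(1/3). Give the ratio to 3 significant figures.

inside; d/d_R ≈ 0.732

d_R = 2.44 × (21300 km) × (1370/4490)^(1/3) = 34990 km
d/d_R = (25600) / (34990) = 0.732
Since d/d_R < 1, the body is inside the Roche limit.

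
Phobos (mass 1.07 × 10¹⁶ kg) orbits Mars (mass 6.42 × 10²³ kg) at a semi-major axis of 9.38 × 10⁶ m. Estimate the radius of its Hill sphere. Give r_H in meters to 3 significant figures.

1.66 × 10⁴ m

r_H ≈ a (m/3M)^(1/3)
    = (9.38 × 10⁶) × (1.07 × 10¹⁶ / (3 × 6.42 × 10²³))^(1/3)
    = 1.66 × 10⁴ m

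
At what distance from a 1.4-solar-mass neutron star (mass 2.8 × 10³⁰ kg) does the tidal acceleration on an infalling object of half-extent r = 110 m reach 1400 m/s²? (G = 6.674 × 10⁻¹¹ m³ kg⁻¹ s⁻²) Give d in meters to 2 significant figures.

3.1 × 10⁶ m

2GMr/d³ = a_tidal  ⇒  d = (2GMr / a_tidal)^(1/3)
d = (2 × 6.674×10⁻¹¹ × (2.8 × 10³⁰) × (110) / (1400))^(1/3)
  = 3.1 × 10⁶ m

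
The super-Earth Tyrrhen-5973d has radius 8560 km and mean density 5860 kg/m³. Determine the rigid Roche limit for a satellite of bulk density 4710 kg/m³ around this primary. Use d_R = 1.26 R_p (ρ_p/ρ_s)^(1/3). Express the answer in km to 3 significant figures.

d_R = 1.26 × 8560 km × (5860/4710)^(1/3)
    = 11600 km

11600 km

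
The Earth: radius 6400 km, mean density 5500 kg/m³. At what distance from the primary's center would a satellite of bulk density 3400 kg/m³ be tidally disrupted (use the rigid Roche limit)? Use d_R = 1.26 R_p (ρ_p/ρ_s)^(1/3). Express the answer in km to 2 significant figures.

d_R = 1.26 × 6400 km × (5500/3400)^(1/3)
    = 9500 km

9500 km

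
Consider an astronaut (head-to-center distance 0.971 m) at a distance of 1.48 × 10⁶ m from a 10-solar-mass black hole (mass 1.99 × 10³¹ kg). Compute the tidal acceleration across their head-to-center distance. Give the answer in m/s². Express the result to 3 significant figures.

7.96 × 10² m/s²

Δg = 2GMr/d³
   = 2 × (6.674 × 10⁻¹¹) × (1.99 × 10³¹) × (0.971) / (1.48 × 10⁶)³
   = 7.96 × 10² m/s²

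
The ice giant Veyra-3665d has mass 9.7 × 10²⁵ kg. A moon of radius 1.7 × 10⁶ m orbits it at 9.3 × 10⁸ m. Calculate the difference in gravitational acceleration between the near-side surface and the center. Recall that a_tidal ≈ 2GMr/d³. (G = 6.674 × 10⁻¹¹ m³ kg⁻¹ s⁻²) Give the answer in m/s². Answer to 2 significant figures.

Δg = 2GMr/d³
   = 2 × (6.674 × 10⁻¹¹) × (9.7 × 10²⁵) × (1.7 × 10⁶) / (9.3 × 10⁸)³
   = 2.7 × 10⁻⁵ m/s²

2.7 × 10⁻⁵ m/s²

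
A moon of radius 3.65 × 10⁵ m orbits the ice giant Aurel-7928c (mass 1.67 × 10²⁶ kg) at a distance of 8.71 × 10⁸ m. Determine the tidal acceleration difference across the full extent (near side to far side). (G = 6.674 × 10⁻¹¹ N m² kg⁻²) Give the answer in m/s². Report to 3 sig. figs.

2.46 × 10⁻⁵ m/s²

Δg = 4GMr/d³
   = 4 × (6.674 × 10⁻¹¹) × (1.67 × 10²⁶) × (3.65 × 10⁵) / (8.71 × 10⁸)³
   = 2.46 × 10⁻⁵ m/s²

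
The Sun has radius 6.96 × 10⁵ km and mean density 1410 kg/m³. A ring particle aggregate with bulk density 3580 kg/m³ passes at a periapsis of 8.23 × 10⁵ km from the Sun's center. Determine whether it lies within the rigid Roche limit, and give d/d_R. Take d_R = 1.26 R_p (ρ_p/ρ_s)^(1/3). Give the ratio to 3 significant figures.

d_R = 1.26 × (6.96 × 10⁵ km) × (1410/3580)^(1/3) = 6.428 × 10⁵ km
d/d_R = (8.23 × 10⁵) / (6.428 × 10⁵) = 1.28
Since d/d_R > 1, the body is outside the Roche limit.

outside; d/d_R ≈ 1.28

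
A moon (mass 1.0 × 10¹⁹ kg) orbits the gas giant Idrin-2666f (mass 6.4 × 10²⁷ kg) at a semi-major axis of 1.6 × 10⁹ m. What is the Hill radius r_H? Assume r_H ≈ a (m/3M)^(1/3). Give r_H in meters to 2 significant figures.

1.3 × 10⁶ m

r_H ≈ a (m/3M)^(1/3)
    = (1.6 × 10⁹) × (1.0 × 10¹⁹ / (3 × 6.4 × 10²⁷))^(1/3)
    = 1.3 × 10⁶ m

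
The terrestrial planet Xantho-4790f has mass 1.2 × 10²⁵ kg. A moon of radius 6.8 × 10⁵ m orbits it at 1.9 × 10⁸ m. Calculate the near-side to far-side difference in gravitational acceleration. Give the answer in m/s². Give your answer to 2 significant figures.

3.2 × 10⁻⁴ m/s²

a_tidal = 4GMr/d³
        = 4 × (6.674 × 10⁻¹¹) × (1.2 × 10²⁵) × (6.8 × 10⁵) / (1.9 × 10⁸)³
        = 3.2 × 10⁻⁴ m/s²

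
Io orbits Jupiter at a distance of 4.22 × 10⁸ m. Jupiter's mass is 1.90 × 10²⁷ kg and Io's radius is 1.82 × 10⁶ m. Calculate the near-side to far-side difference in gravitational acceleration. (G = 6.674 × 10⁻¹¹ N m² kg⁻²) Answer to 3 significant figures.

Near-to-far spans 2r, so the tidal difference is twice the near-to-center value: 4GMr/d³.
Δg = 4GMr/d³
   = 4 × (6.674 × 10⁻¹¹) × (1.90 × 10²⁷) × (1.82 × 10⁶) / (4.22 × 10⁸)³
   = 1.23 × 10⁻² m/s²

1.23 × 10⁻² m/s²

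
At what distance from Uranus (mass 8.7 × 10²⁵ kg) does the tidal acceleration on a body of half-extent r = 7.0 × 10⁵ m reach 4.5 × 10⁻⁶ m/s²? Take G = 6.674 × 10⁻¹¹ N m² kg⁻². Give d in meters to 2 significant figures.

1.2 × 10⁹ m

2GMr/d³ = a_tidal  ⇒  d = (2GMr / a_tidal)^(1/3)
d = (2 × 6.674×10⁻¹¹ × (8.7 × 10²⁵) × (7.0 × 10⁵) / (4.5 × 10⁻⁶))^(1/3)
  = 1.2 × 10⁹ m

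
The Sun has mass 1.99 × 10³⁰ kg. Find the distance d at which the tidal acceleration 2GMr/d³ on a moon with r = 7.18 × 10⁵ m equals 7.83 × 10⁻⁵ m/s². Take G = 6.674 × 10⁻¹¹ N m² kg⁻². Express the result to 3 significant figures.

2GMr/d³ = a_tidal  ⇒  d = (2GMr / a_tidal)^(1/3)
d = (2 × 6.674×10⁻¹¹ × (1.99 × 10³⁰) × (7.18 × 10⁵) / (7.83 × 10⁻⁵))^(1/3)
  = 1.35 × 10¹⁰ m

1.35 × 10¹⁰ m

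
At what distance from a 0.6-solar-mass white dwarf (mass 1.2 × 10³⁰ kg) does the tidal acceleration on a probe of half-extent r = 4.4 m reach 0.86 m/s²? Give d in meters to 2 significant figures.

2GMr/d³ = a_tidal  ⇒  d = (2GMr / a_tidal)^(1/3)
d = (2 × 6.674×10⁻¹¹ × (1.2 × 10³⁰) × (4.4) / (0.86))^(1/3)
  = 9.4 × 10⁶ m

9.4 × 10⁶ m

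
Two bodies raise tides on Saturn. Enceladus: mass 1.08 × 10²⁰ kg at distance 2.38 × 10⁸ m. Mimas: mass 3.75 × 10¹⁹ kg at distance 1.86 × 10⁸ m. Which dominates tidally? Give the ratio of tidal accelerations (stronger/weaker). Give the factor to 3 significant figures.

Enceladus, by a factor of ≈ 1.37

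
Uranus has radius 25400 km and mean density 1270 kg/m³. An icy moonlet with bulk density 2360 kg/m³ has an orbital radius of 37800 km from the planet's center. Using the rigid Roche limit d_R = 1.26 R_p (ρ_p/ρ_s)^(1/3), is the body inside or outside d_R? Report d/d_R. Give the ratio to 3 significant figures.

d_R = 1.26 × (25400 km) × (1270/2360)^(1/3) = 26030 km
d/d_R = (37800) / (26030) = 1.45
Since d/d_R > 1, the body is outside the Roche limit.

outside; d/d_R ≈ 1.45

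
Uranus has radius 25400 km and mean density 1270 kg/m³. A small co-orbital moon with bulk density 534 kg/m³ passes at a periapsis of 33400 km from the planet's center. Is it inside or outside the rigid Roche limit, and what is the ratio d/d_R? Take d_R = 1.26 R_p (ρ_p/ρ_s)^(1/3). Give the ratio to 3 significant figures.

inside; d/d_R ≈ 0.782

d_R = 1.26 × (25400 km) × (1270/534)^(1/3) = 42720 km
d/d_R = (33400) / (42720) = 0.782
Since d/d_R < 1, the body is inside the Roche limit.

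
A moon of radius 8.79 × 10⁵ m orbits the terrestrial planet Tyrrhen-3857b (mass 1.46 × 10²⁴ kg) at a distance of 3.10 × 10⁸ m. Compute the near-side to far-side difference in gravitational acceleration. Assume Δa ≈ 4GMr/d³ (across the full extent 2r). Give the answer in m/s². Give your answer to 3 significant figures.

Differencing GM/(d−r)² and GM/(d+r)² to first order in r/d gives 4GMr/d³.
Δg = 4GMr/d³
   = 4 × (6.674 × 10⁻¹¹) × (1.46 × 10²⁴) × (8.79 × 10⁵) / (3.10 × 10⁸)³
   = 1.15 × 10⁻⁵ m/s²

1.15 × 10⁻⁵ m/s²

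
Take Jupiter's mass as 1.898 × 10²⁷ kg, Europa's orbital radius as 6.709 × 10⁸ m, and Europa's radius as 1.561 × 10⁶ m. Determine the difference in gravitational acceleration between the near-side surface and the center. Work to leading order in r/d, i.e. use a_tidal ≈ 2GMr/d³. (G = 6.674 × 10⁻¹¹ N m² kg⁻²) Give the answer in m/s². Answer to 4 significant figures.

1.310 × 10⁻³ m/s²

Differencing GM/(d−r)² and GM/d² to first order in r/d gives 2GMr/d³.
a_tidal = 2GMr/d³
        = 2 × (6.674 × 10⁻¹¹) × (1.898 × 10²⁷) × (1.561 × 10⁶) / (6.709 × 10⁸)³
        = 1.310 × 10⁻³ m/s²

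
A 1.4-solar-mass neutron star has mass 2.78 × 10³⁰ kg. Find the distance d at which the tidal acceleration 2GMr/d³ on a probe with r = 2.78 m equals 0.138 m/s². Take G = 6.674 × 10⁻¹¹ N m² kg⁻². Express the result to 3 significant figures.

2GMr/d³ = a_tidal  ⇒  d = (2GMr / a_tidal)^(1/3)
d = (2 × 6.674×10⁻¹¹ × (2.78 × 10³⁰) × (2.78) / (0.138))^(1/3)
  = 1.96 × 10⁷ m

1.96 × 10⁷ m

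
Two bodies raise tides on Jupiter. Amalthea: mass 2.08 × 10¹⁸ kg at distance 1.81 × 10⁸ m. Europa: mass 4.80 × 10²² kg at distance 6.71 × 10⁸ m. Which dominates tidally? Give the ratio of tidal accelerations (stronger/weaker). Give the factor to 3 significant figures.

Europa, by a factor of ≈ 453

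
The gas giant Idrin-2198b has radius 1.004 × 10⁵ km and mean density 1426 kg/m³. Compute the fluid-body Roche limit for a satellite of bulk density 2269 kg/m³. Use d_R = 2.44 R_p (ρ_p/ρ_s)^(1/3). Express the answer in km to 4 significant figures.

d_R = 2.44 × 1.004 × 10⁵ km × (1426/2269)^(1/3)
    = 2.098 × 10⁵ km

2.098 × 10⁵ km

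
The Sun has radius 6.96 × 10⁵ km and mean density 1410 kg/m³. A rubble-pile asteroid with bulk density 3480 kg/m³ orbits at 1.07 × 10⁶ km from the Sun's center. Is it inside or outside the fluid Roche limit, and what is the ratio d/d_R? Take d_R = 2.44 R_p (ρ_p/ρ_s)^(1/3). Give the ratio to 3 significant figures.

inside; d/d_R ≈ 0.851

d_R = 2.44 × (6.96 × 10⁵ km) × (1410/3480)^(1/3) = 1.257 × 10⁶ km
d/d_R = (1.07 × 10⁶) / (1.257 × 10⁶) = 0.851
Since d/d_R < 1, the body is inside the Roche limit.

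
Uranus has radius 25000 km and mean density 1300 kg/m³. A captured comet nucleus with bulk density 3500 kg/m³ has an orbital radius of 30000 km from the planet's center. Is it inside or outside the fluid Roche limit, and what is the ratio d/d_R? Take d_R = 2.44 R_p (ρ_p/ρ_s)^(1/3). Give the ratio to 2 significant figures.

d_R = 2.44 × (25000 km) × (1300/3500)^(1/3) = 43850 km
d/d_R = (30000) / (43850) = 0.68
Since d/d_R < 1, the body is inside the Roche limit.

inside; d/d_R ≈ 0.68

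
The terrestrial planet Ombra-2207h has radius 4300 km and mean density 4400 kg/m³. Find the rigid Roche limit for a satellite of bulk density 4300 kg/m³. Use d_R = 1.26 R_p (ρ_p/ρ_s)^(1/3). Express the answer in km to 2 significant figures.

5500 km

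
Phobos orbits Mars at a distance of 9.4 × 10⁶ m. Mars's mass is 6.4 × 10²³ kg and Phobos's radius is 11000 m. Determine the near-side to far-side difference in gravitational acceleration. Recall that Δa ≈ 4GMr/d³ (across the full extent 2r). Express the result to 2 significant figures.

Near-to-far spans 2r, so the tidal difference is twice the near-to-center value: 4GMr/d³.
Δa = 4GMr/d³
   = 4 × (6.674 × 10⁻¹¹) × (6.4 × 10²³) × (11000) / (9.4 × 10⁶)³
   = 2.3 × 10⁻³ m/s²

2.3 × 10⁻³ m/s²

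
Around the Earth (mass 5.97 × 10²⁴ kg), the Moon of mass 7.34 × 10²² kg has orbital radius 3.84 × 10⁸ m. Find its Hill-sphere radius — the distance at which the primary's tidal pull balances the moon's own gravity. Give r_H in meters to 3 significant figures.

6.15 × 10⁷ m

r_H ≈ a (m/3M)^(1/3)
    = (3.84 × 10⁸) × (7.34 × 10²² / (3 × 5.97 × 10²⁴))^(1/3)
    = 6.15 × 10⁷ m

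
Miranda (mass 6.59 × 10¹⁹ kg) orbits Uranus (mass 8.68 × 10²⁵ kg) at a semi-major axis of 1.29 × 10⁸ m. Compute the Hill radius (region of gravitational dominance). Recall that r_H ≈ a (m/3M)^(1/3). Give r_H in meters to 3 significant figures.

r_H ≈ a (m/3M)^(1/3)
    = (1.29 × 10⁸) × (6.59 × 10¹⁹ / (3 × 8.68 × 10²⁵))^(1/3)
    = 8.16 × 10⁵ m

8.16 × 10⁵ m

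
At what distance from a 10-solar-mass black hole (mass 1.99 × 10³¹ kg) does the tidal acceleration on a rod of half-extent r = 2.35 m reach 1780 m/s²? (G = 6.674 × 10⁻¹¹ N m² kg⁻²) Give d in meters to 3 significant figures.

2GMr/d³ = a_tidal  ⇒  d = (2GMr / a_tidal)^(1/3)
d = (2 × 6.674×10⁻¹¹ × (1.99 × 10³¹) × (2.35) / (1780))^(1/3)
  = 1.52 × 10⁶ m

1.52 × 10⁶ m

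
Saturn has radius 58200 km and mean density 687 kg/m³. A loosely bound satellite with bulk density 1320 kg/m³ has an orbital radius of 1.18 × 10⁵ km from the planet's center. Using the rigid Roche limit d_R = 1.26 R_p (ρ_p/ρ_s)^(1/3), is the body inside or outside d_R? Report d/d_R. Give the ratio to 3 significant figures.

d_R = 1.26 × (58200 km) × (687/1320)^(1/3) = 58990 km
d/d_R = (1.18 × 10⁵) / (58990) = 2.00
Since d/d_R > 1, the body is outside the Roche limit.

outside; d/d_R ≈ 2.00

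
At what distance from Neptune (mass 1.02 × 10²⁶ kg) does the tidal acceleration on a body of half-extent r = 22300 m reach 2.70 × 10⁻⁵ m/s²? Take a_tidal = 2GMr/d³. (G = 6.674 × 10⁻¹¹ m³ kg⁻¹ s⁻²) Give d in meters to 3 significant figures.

2.24 × 10⁸ m

2GMr/d³ = a_tidal  ⇒  d = (2GMr / a_tidal)^(1/3)
d = (2 × 6.674×10⁻¹¹ × (1.02 × 10²⁶) × (22300) / (2.70 × 10⁻⁵))^(1/3)
  = 2.24 × 10⁸ m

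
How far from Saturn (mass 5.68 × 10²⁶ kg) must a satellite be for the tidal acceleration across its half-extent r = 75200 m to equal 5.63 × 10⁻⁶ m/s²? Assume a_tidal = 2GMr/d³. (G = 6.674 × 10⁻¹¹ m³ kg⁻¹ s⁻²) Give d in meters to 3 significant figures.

1.00 × 10⁹ m

2GMr/d³ = a_tidal  ⇒  d = (2GMr / a_tidal)^(1/3)
d = (2 × 6.674×10⁻¹¹ × (5.68 × 10²⁶) × (75200) / (5.63 × 10⁻⁶))^(1/3)
  = 1.00 × 10⁹ m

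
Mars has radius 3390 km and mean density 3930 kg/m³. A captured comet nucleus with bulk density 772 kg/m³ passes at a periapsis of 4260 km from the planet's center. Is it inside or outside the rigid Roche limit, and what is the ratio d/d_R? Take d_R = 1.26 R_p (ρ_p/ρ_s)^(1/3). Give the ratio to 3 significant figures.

d_R = 1.26 × (3390 km) × (3930/772)^(1/3) = 7348 km
d/d_R = (4260) / (7348) = 0.580
Since d/d_R < 1, the body is inside the Roche limit.

inside; d/d_R ≈ 0.580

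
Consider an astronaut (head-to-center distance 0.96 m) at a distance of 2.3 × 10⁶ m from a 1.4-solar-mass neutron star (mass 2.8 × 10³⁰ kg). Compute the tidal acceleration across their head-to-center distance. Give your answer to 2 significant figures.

2.9 × 10¹ m/s²

a_tidal = 2GMr/d³
        = 2 × (6.674 × 10⁻¹¹) × (2.8 × 10³⁰) × (0.96) / (2.3 × 10⁶)³
        = 2.9 × 10¹ m/s²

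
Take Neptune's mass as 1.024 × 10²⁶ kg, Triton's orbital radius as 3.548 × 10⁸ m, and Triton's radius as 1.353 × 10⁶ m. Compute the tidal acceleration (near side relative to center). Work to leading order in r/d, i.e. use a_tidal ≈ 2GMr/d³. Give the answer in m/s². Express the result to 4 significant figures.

4.141 × 10⁻⁴ m/s²

Δg = 2GMr/d³
   = 2 × (6.674 × 10⁻¹¹) × (1.024 × 10²⁶) × (1.353 × 10⁶) / (3.548 × 10⁸)³
   = 4.141 × 10⁻⁴ m/s²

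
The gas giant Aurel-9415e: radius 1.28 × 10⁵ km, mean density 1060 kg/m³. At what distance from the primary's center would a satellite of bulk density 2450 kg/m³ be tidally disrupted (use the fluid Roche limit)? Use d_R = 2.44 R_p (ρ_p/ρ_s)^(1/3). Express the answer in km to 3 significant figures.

d_R = 2.44 × 1.28 × 10⁵ km × (1060/2450)^(1/3)
    = 2.36 × 10⁵ km

2.36 × 10⁵ km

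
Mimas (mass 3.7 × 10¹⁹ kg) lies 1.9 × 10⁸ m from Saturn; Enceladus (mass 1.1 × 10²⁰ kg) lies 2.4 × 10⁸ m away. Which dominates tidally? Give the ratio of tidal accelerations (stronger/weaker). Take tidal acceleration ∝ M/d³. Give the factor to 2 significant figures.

Enceladus, by a factor of ≈ 1.5

Compare M/d³ for the two perturbers:
Mimas: (3.7 × 10¹⁹) / (1.9 × 10⁸)³ = 5.394 × 10⁻⁶
Enceladus: (1.1 × 10²⁰) / (2.4 × 10⁸)³ = 7.957 × 10⁻⁶
Ratio (larger/smaller) = 1.5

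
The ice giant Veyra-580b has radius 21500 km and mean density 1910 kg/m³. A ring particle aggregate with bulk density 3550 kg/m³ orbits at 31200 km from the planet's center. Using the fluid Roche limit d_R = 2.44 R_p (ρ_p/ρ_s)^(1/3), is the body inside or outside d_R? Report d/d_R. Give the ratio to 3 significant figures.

inside; d/d_R ≈ 0.731

d_R = 2.44 × (21500 km) × (1910/3550)^(1/3) = 42670 km
d/d_R = (31200) / (42670) = 0.731
Since d/d_R < 1, the body is inside the Roche limit.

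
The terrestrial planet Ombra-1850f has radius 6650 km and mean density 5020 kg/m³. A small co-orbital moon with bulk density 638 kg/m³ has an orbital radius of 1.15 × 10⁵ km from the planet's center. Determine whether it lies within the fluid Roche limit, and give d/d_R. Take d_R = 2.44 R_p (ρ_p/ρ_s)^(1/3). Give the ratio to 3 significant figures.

outside; d/d_R ≈ 3.56

d_R = 2.44 × (6650 km) × (5020/638)^(1/3) = 32270 km
d/d_R = (1.15 × 10⁵) / (32270) = 3.56
Since d/d_R > 1, the body is outside the Roche limit.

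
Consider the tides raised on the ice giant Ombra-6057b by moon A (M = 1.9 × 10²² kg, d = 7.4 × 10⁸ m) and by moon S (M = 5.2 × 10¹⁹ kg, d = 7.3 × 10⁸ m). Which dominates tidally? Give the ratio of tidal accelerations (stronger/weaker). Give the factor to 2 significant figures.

Tidal acceleration ∝ M/d³, so compare M/d³ for each.
Moon A: (1.9 × 10²²) / (7.4 × 10⁸)³ = 4.689 × 10⁻⁵
Moon S: (5.2 × 10¹⁹) / (7.3 × 10⁸)³ = 1.337 × 10⁻⁷
Ratio (larger/smaller) = 350

Moon A, by a factor of ≈ 350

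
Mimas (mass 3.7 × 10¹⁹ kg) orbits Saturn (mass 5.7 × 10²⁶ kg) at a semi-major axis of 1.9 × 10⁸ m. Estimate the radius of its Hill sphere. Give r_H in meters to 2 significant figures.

r_H ≈ a (m/3M)^(1/3)
    = (1.9 × 10⁸) × (3.7 × 10¹⁹ / (3 × 5.7 × 10²⁶))^(1/3)
    = 5.3 × 10⁵ m

5.3 × 10⁵ m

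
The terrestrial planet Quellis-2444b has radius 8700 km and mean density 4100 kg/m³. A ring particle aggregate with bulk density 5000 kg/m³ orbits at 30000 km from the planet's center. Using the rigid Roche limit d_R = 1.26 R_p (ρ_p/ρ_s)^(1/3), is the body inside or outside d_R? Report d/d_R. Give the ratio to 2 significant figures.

outside; d/d_R ≈ 2.9

d_R = 1.26 × (8700 km) × (4100/5000)^(1/3) = 10260 km
d/d_R = (30000) / (10260) = 2.9
Since d/d_R > 1, the body is outside the Roche limit.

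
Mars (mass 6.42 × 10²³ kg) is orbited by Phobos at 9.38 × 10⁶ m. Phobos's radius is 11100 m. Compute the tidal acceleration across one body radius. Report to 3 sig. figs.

a_tidal = 2GMr/d³
        = 2 × (6.674 × 10⁻¹¹) × (6.42 × 10²³) × (11100) / (9.38 × 10⁶)³
        = 1.15 × 10⁻³ m/s²

1.15 × 10⁻³ m/s²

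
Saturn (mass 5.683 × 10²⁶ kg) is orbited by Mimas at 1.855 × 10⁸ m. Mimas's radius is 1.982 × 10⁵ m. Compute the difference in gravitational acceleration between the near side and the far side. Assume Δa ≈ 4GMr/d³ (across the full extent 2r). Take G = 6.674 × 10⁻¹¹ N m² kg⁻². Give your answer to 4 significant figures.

4.711 × 10⁻³ m/s²

Δa = 4GMr/d³
   = 4 × (6.674 × 10⁻¹¹) × (5.683 × 10²⁶) × (1.982 × 10⁵) / (1.855 × 10⁸)³
   = 4.711 × 10⁻³ m/s²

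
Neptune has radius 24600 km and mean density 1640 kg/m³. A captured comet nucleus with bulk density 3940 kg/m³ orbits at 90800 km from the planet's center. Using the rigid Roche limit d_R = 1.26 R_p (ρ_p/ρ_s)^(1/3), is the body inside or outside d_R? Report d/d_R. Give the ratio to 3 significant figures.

outside; d/d_R ≈ 3.92

d_R = 1.26 × (24600 km) × (1640/3940)^(1/3) = 23140 km
d/d_R = (90800) / (23140) = 3.92
Since d/d_R > 1, the body is outside the Roche limit.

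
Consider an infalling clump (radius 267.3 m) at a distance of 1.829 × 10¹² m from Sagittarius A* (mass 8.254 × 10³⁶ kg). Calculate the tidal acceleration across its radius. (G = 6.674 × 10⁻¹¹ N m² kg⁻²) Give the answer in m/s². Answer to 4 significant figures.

4.813 × 10⁻⁸ m/s²

Δg = 2GMr/d³
   = 2 × (6.674 × 10⁻¹¹) × (8.254 × 10³⁶) × (267.3) / (1.829 × 10¹²)³
   = 4.813 × 10⁻⁸ m/s²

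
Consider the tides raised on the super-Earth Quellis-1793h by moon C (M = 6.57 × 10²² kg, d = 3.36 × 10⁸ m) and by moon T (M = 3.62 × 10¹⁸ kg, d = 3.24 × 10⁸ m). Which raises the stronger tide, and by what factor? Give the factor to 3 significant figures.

Moon C, by a factor of ≈ 16300

The tide-raising term goes as M/d³ (the gradient of a 1/d² field).
Moon C: (6.57 × 10²²) / (3.36 × 10⁸)³ = 1.732 × 10⁻³
Moon T: (3.62 × 10¹⁸) / (3.24 × 10⁸)³ = 1.064 × 10⁻⁷
Ratio (larger/smaller) = 16300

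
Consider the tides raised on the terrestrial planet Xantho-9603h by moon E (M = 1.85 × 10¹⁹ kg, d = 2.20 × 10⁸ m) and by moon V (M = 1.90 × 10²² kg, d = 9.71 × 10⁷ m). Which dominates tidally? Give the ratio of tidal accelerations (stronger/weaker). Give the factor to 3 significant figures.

Moon V, by a factor of ≈ 11900

Compare M/d³ for the two perturbers:
Moon E: (1.85 × 10¹⁹) / (2.20 × 10⁸)³ = 1.737 × 10⁻⁶
Moon V: (1.90 × 10²²) / (9.71 × 10⁷)³ = 2.075 × 10⁻²
Ratio (larger/smaller) = 11900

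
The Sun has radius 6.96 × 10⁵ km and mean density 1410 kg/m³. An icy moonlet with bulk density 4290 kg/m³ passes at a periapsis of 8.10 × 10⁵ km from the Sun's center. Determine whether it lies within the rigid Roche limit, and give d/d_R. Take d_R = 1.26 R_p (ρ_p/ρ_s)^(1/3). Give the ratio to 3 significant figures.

d_R = 1.26 × (6.96 × 10⁵ km) × (1410/4290)^(1/3) = 6.052 × 10⁵ km
d/d_R = (8.10 × 10⁵) / (6.052 × 10⁵) = 1.34
Since d/d_R > 1, the body is outside the Roche limit.

outside; d/d_R ≈ 1.34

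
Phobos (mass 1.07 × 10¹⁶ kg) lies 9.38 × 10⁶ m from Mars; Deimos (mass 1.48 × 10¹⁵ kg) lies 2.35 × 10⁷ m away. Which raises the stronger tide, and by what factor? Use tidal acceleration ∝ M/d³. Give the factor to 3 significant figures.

Compare M/d³ for the two perturbers:
Phobos: (1.07 × 10¹⁶) / (9.38 × 10⁶)³ = 1.297 × 10⁻⁵
Deimos: (1.48 × 10¹⁵) / (2.35 × 10⁷)³ = 1.140 × 10⁻⁷
Ratio (larger/smaller) = 114

Phobos, by a factor of ≈ 114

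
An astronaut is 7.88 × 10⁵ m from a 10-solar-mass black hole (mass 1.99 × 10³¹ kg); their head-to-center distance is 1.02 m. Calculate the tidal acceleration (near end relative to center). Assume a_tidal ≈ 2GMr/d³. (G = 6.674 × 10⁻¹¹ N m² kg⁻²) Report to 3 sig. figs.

5.54 × 10³ m/s²

Differencing GM/(d−r)² and GM/d² to first order in r/d gives 2GMr/d³.
Δa = 2GMr/d³
   = 2 × (6.674 × 10⁻¹¹) × (1.99 × 10³¹) × (1.02) / (7.88 × 10⁵)³
   = 5.54 × 10³ m/s²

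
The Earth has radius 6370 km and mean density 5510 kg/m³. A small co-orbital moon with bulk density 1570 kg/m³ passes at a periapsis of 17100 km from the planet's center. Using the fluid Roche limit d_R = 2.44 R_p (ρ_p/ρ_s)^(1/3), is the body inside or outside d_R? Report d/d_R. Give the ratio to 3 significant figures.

d_R = 2.44 × (6370 km) × (5510/1570)^(1/3) = 23620 km
d/d_R = (17100) / (23620) = 0.724
Since d/d_R < 1, the body is inside the Roche limit.

inside; d/d_R ≈ 0.724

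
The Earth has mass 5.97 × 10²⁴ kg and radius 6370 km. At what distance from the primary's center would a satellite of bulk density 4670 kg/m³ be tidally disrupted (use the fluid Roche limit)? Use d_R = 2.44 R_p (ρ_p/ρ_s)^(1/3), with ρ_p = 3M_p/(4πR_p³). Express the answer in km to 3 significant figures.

16400 km

ρ_p = 3M_p/(4πR_p³) = 3 × (5.97 × 10²⁴) / (4π × (6.37 × 10⁶ m)³) = 5510 kg/m³
d_R = 2.44 × 6370 km × (5510/4670)^(1/3)
    = 16400 km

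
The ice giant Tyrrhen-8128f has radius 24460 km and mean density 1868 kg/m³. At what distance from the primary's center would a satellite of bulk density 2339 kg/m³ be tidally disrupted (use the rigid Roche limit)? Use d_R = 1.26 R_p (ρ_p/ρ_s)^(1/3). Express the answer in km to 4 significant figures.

d_R = 1.26 × 24460 km × (1868/2339)^(1/3)
    = 28590 km

28590 km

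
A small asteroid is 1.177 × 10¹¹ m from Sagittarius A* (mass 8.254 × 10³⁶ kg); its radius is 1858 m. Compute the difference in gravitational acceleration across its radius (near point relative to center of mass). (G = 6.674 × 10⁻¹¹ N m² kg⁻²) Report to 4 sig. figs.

1.255 × 10⁻³ m/s²

Δg = 2GMr/d³
   = 2 × (6.674 × 10⁻¹¹) × (8.254 × 10³⁶) × (1858) / (1.177 × 10¹¹)³
   = 1.255 × 10⁻³ m/s²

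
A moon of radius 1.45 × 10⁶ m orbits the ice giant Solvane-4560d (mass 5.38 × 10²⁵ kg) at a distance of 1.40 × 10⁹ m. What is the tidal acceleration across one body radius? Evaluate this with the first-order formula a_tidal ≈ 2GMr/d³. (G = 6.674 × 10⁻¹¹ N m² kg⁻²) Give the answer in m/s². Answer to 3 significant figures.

The tidal stretch is the gradient of GM/d² times the body's extent r, hence the 1/d³ dependence.
Δa = 2GMr/d³
   = 2 × (6.674 × 10⁻¹¹) × (5.38 × 10²⁵) × (1.45 × 10⁶) / (1.40 × 10⁹)³
   = 3.79 × 10⁻⁶ m/s²

3.79 × 10⁻⁶ m/s²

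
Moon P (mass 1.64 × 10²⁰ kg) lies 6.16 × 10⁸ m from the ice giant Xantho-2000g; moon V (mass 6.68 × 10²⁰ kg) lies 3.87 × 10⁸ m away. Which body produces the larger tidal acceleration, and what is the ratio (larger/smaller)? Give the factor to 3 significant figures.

Tidal acceleration ∝ M/d³, so compare M/d³ for each.
Moon P: (1.64 × 10²⁰) / (6.16 × 10⁸)³ = 7.016 × 10⁻⁷
Moon V: (6.68 × 10²⁰) / (3.87 × 10⁸)³ = 1.153 × 10⁻⁵
Ratio (larger/smaller) = 16.4

Moon V, by a factor of ≈ 16.4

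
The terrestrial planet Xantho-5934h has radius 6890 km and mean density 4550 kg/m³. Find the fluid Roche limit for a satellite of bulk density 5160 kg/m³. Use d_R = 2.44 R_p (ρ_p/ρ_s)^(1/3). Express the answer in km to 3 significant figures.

d_R = 2.44 × 6890 km × (4550/5160)^(1/3)
    = 16100 km

16100 km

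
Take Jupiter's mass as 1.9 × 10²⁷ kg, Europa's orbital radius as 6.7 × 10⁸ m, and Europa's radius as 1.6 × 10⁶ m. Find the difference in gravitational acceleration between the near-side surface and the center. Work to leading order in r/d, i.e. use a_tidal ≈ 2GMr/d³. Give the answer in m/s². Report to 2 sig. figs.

1.3 × 10⁻³ m/s²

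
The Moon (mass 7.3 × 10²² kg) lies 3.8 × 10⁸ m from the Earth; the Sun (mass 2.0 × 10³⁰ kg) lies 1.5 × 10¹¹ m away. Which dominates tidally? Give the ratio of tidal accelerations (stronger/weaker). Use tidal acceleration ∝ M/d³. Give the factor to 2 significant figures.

The Moon, by a factor of ≈ 2.2

Compare M/d³ for the two perturbers:
The Moon: (7.3 × 10²²) / (3.8 × 10⁸)³ = 1.330 × 10⁻³
The Sun: (2.0 × 10³⁰) / (1.5 × 10¹¹)³ = 5.926 × 10⁻⁴
Ratio (larger/smaller) = 2.2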